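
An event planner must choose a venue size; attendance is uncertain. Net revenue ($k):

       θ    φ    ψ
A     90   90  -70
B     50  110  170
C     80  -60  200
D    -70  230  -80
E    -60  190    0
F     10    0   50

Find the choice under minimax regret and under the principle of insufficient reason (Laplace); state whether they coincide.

minimax regret → B; laplace → B (agree)

Column bests: θ=90, φ=230, ψ=200.
A regrets: 0, 140, 270 → max 270
B regrets: 40, 120, 30 → max 120
C regrets: 10, 290, 0 → max 290
D regrets: 160, 0, 280 → max 280
E regrets: 150, 40, 200 → max 200
F regrets: 80, 230, 150 → max 230
Smallest max regret = 120 → B.
Row averages: A=110/3, B=110, C=220/3, D=80/3, E=130/3, F=20
Highest average = 110 → B.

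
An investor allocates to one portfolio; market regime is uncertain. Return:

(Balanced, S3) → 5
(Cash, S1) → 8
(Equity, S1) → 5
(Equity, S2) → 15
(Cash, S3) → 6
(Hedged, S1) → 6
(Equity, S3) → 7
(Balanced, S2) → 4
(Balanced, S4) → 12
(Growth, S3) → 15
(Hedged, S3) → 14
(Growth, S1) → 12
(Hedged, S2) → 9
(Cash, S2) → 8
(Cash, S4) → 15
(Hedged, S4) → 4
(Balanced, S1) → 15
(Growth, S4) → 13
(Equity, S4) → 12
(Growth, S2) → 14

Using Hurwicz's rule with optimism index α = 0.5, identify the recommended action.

Growth

Growth: 0.5·15 + 0.5·12 = 13.5
Cash: 0.5·15 + 0.5·6 = 10.5
Balanced: 0.5·15 + 0.5·4 = 9.5
Equity: 0.5·15 + 0.5·5 = 10
Hedged: 0.5·14 + 0.5·4 = 9
Highest Hurwicz score = 13.5 → Growth.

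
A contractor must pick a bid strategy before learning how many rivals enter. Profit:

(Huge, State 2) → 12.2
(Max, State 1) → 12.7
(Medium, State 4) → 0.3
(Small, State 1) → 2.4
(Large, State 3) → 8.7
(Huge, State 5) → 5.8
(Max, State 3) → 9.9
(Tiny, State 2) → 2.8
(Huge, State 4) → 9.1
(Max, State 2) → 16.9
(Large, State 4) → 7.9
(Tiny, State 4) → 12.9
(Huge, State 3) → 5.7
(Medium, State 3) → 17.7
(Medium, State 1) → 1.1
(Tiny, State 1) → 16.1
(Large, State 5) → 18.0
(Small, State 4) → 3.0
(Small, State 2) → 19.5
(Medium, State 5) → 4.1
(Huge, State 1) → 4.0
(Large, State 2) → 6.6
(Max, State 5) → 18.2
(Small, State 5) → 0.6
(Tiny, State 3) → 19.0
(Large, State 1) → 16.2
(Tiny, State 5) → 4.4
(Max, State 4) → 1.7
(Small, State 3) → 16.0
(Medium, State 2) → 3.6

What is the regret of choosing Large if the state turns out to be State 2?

12.9

Best payoff under State 2 is 19.5.
Regret = 19.5 − 6.6 = 12.9.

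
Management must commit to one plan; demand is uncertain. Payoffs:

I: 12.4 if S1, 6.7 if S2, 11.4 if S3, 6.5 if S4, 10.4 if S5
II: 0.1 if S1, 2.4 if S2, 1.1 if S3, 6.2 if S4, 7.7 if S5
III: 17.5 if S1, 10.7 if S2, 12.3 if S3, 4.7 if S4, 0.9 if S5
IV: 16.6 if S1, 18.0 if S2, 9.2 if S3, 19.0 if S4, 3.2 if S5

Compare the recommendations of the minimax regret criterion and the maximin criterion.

Column bests: S1=17.5, S2=18.0, S3=12.3, S4=19.0, S5=10.4.
I regrets: 5.1, 11.3, 0.9, 12.5, 0.0 → max 12.5
II regrets: 17.4, 15.6, 11.2, 12.8, 2.7 → max 17.4
III regrets: 0.0, 7.3, 0.0, 14.3, 9.5 → max 14.3
IV regrets: 0.9, 0.0, 3.1, 0.0, 7.2 → max 7.2
Smallest max regret = 7.2 → IV.
Row minima: I=6.5, II=0.1, III=0.9, IV=3.2
Best worst-case = 6.5 → I.

minimax regret → IV; maximin → I (disagree)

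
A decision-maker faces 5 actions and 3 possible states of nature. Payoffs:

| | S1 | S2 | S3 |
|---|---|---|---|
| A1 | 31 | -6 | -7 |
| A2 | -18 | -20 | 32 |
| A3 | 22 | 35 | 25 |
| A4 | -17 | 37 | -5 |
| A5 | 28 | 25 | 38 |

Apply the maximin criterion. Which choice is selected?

A5

Row minima: A1=-7, A2=-20, A3=22, A4=-17, A5=25
Best worst-case = 25 → A5.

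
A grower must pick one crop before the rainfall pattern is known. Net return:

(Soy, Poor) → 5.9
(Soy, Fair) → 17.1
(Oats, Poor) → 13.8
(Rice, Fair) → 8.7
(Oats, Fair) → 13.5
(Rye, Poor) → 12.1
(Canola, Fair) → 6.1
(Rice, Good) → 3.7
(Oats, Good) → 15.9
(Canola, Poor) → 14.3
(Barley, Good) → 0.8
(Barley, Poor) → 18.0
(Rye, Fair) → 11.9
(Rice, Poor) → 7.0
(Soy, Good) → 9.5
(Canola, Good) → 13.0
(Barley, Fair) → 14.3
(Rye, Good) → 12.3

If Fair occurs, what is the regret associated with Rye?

Best payoff under Fair is 17.1.
Regret = 17.1 − 11.9 = 5.2.

5.2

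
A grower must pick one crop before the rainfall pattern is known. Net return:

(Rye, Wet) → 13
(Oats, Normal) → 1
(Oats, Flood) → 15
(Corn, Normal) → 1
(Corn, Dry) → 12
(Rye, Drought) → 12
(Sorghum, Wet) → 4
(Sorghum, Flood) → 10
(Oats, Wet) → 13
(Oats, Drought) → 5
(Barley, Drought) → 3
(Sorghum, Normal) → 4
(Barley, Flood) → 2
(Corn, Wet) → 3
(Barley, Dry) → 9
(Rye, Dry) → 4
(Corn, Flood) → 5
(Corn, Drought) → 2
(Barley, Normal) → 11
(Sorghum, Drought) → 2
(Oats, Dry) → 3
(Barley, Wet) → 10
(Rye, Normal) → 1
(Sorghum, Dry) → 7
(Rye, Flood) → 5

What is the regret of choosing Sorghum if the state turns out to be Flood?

Best payoff under Flood is 15.
Regret = 15 − 10 = 5.

5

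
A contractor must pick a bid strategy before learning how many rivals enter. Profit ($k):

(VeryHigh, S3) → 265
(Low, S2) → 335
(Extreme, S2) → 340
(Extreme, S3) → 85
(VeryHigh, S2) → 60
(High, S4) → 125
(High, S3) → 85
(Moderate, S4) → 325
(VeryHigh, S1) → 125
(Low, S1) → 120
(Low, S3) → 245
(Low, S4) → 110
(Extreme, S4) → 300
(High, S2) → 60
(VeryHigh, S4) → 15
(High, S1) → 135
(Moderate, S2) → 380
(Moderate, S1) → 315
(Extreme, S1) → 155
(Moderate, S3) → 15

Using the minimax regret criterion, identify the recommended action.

Extreme

Column bests: S1=315, S2=380, S3=265, S4=325.
Low regrets: 195, 45, 20, 215 → max 215
Moderate regrets: 0, 0, 250, 0 → max 250
High regrets: 180, 320, 180, 200 → max 320
VeryHigh regrets: 190, 320, 0, 310 → max 320
Extreme regrets: 160, 40, 180, 25 → max 180
Smallest max regret = 180 → Extreme.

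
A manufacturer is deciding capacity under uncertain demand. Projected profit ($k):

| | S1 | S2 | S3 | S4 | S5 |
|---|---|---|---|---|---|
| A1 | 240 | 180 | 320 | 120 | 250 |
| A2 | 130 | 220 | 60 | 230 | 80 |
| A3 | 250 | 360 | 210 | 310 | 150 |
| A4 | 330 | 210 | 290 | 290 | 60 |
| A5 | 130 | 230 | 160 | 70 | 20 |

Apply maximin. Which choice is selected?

A3

Row minima: A1=120, A2=60, A3=150, A4=60, A5=20
Best worst-case = 150 → A3.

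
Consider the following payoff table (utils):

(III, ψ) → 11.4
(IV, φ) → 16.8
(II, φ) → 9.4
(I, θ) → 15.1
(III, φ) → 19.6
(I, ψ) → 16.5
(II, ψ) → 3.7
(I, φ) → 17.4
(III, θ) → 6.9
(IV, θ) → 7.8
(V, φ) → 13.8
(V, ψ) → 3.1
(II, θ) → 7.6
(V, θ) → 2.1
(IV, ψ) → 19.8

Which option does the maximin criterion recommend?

Row minima: I=15.1, II=3.7, III=6.9, IV=7.8, V=2.1
Best worst-case = 15.1 → I.

I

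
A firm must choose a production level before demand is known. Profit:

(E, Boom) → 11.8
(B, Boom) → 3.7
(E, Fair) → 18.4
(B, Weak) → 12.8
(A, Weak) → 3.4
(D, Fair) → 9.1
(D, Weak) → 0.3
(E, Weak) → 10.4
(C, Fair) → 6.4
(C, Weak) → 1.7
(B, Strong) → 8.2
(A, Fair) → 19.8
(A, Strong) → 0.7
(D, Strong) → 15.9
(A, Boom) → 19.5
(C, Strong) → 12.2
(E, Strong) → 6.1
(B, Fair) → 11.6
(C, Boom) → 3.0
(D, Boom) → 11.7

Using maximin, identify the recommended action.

E

Row minima: A=0.7, B=3.7, C=1.7, D=0.3, E=6.1
Best worst-case = 6.1 → E.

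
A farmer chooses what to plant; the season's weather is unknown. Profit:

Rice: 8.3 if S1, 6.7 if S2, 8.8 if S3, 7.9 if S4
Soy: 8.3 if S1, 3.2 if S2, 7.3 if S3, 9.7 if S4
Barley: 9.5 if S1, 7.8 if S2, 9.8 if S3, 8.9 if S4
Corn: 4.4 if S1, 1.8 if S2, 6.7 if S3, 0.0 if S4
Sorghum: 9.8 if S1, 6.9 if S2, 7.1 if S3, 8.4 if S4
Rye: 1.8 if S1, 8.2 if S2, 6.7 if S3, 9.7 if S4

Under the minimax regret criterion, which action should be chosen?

Barley

Column bests: S1=9.8, S2=8.2, S3=9.8, S4=9.7.
Rice regrets: 1.5, 1.5, 1.0, 1.8 → max 1.8
Soy regrets: 1.5, 5.0, 2.5, 0.0 → max 5.0
Barley regrets: 0.3, 0.4, 0.0, 0.8 → max 0.8
Corn regrets: 5.4, 6.4, 3.1, 9.7 → max 9.7
Sorghum regrets: 0.0, 1.3, 2.7, 1.3 → max 2.7
Rye regrets: 8.0, 0.0, 3.1, 0.0 → max 8.0
Smallest max regret = 0.8 → Barley.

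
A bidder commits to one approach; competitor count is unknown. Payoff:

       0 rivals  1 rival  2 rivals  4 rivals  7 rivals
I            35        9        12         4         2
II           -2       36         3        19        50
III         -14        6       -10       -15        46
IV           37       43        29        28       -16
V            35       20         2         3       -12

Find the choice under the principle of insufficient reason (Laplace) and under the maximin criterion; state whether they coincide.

Row averages: I=12.4, II=21.2, III=2.6, IV=24.2, V=9.6
Highest average = 24.2 → IV.
Row minima: I=2, II=-2, III=-15, IV=-16, V=-12
Best worst-case = 2 → I.

laplace → IV; maximin → I (disagree)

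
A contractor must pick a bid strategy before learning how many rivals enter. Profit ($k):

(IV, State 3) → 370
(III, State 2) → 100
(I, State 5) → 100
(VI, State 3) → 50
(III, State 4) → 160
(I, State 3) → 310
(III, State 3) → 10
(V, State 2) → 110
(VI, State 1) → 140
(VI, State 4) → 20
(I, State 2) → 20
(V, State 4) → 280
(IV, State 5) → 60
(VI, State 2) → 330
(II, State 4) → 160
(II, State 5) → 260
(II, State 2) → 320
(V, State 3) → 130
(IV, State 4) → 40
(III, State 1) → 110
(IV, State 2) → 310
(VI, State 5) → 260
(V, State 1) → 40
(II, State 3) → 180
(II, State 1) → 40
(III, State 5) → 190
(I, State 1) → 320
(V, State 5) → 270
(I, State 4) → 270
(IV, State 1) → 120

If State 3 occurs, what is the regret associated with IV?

Best payoff under State 3 is 370.
Regret = 370 − 370 = 0.

0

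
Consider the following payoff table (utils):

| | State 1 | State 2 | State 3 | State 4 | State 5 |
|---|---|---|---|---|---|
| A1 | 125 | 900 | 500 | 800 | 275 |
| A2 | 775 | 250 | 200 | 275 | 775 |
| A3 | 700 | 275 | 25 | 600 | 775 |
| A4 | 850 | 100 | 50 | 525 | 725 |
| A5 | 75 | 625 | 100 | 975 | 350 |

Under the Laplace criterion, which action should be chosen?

Row averages: A1=520, A2=455, A3=475, A4=450, A5=425
Highest average = 520 → A1.

A1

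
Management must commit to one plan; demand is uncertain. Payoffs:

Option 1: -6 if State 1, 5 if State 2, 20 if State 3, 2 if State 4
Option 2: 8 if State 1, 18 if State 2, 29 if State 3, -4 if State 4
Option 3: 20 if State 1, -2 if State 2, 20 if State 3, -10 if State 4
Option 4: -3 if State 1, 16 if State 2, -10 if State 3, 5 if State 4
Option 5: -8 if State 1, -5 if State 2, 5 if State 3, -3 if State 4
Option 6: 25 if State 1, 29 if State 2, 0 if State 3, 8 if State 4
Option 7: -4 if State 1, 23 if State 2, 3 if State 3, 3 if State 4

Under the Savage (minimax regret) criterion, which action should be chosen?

Option 2

Column bests: State 1=25, State 2=29, State 3=29, State 4=8.
Option 1 regrets: 31, 24, 9, 6 → max 31
Option 2 regrets: 17, 11, 0, 12 → max 17
Option 3 regrets: 5, 31, 9, 18 → max 31
Option 4 regrets: 28, 13, 39, 3 → max 39
Option 5 regrets: 33, 34, 24, 11 → max 34
Option 6 regrets: 0, 0, 29, 0 → max 29
Option 7 regrets: 29, 6, 26, 5 → max 29
Smallest max regret = 17 → Option 2.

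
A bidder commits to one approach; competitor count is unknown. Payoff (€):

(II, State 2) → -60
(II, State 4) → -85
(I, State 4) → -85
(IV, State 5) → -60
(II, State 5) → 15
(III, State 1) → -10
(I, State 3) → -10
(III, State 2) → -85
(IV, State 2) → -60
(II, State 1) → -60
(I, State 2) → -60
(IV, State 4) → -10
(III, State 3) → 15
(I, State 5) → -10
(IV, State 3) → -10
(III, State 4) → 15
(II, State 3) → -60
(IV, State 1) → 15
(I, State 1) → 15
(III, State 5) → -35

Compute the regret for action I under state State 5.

Best payoff under State 5 is 15.
Regret = 15 − (-10) = 25.

25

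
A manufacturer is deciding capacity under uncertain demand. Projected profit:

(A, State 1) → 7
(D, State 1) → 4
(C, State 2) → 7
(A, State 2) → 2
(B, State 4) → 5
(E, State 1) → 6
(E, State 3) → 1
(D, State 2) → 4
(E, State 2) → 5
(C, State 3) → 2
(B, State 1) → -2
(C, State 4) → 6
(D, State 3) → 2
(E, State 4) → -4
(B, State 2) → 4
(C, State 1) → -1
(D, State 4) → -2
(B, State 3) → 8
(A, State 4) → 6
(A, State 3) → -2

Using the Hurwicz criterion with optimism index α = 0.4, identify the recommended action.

C

A: 0.4·7 + 0.6·(-2) = 1.6
B: 0.4·8 + 0.6·(-2) = 2
C: 0.4·7 + 0.6·(-1) = 2.2
D: 0.4·4 + 0.6·(-2) = 0.4
E: 0.4·6 + 0.6·(-4) = 0
Highest Hurwicz score = 2.2 → C.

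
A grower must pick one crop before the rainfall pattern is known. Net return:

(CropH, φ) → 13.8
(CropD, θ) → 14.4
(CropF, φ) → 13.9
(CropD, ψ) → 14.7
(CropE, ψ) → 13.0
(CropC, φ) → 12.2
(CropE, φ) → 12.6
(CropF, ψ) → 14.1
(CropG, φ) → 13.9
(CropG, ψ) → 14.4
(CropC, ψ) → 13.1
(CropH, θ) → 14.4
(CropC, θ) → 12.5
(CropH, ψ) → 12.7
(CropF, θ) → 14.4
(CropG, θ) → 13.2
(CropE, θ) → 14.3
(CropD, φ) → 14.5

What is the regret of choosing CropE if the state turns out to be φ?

1.9

Best payoff under φ is 14.5.
Regret = 14.5 − 12.6 = 1.9.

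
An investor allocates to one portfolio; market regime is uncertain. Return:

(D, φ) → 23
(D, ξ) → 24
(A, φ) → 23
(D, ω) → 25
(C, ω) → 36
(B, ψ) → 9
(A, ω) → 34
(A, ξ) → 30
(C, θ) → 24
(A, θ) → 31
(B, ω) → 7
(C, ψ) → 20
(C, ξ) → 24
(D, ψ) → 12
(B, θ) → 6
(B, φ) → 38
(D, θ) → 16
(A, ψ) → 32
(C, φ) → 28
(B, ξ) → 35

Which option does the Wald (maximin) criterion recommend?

Row minima: A=23, B=6, C=20, D=12
Best worst-case = 23 → A.

A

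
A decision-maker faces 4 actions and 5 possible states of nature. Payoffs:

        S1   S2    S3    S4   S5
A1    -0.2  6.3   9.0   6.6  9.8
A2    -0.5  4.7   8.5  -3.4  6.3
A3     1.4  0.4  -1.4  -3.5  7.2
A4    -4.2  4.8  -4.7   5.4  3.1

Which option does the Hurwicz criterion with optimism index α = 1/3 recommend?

A1: 1/3·9.8 + 2/3·(-0.2) = 47/15
A2: 1/3·8.5 + 2/3·(-3.4) = 17/30
A3: 1/3·7.2 + 2/3·(-3.5) = 1/15
A4: 1/3·5.4 + 2/3·(-4.7) = -4/3
Highest Hurwicz score = 47/15 → A1.

A1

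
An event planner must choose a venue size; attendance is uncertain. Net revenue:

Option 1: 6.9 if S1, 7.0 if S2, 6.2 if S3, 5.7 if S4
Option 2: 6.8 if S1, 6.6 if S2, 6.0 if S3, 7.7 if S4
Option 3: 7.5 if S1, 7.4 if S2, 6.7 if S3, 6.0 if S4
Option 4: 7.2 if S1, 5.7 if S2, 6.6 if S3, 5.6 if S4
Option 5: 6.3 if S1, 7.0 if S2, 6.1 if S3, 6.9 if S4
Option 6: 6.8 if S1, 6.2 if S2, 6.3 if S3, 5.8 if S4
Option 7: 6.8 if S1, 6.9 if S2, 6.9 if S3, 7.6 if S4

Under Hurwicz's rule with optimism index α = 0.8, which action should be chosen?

Option 1: 0.8·7.0 + 0.2·5.7 = 6.74
Option 2: 0.8·7.7 + 0.2·6.0 = 7.36
Option 3: 0.8·7.5 + 0.2·6.0 = 7.2
Option 4: 0.8·7.2 + 0.2·5.6 = 6.88
Option 5: 0.8·7.0 + 0.2·6.1 = 6.82
Option 6: 0.8·6.8 + 0.2·5.8 = 6.6
Option 7: 0.8·7.6 + 0.2·6.8 = 7.44
Highest Hurwicz score = 7.44 → Option 7.

Option 7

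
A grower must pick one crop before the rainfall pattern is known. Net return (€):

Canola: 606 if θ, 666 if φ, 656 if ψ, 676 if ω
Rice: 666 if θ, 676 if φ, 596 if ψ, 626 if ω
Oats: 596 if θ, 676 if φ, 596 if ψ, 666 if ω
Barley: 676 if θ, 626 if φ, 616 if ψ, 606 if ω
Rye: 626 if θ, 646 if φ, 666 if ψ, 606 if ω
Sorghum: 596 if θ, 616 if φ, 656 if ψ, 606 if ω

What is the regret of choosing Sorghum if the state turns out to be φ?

60

Best payoff under φ is 676.
Regret = 676 − 616 = 60.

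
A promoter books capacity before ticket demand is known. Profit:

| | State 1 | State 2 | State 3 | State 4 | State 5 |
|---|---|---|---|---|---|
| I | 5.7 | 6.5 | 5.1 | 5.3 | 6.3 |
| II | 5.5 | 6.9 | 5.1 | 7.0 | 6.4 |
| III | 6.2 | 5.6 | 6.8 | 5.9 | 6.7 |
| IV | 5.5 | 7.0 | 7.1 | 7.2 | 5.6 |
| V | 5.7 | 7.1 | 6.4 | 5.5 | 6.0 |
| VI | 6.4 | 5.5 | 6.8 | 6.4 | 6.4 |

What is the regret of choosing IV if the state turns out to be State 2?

Best payoff under State 2 is 7.1.
Regret = 7.1 − 7.0 = 0.1.

0.1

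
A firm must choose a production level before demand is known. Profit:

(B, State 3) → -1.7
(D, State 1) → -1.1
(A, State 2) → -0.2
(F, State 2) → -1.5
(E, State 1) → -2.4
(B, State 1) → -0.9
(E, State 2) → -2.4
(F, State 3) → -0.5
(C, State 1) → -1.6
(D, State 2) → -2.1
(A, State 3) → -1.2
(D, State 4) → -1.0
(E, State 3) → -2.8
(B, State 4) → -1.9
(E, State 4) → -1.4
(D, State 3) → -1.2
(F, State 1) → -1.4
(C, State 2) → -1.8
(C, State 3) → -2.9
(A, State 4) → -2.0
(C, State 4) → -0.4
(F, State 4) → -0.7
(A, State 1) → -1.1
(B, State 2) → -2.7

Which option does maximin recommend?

Row minima: A=-2.0, B=-2.7, C=-2.9, D=-2.1, E=-2.8, F=-1.5
Best worst-case = -1.5 → F.

F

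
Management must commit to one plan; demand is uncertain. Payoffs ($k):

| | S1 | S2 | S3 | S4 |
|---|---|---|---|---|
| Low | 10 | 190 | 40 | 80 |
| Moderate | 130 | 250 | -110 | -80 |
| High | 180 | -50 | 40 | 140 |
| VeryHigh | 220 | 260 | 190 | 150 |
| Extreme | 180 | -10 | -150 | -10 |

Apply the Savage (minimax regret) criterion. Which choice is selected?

VeryHigh

Column bests: S1=220, S2=260, S3=190, S4=150.
Low regrets: 210, 70, 150, 70 → max 210
Moderate regrets: 90, 10, 300, 230 → max 300
High regrets: 40, 310, 150, 10 → max 310
VeryHigh regrets: 0, 0, 0, 0 → max 0
Extreme regrets: 40, 270, 340, 160 → max 340
Smallest max regret = 0 → VeryHigh.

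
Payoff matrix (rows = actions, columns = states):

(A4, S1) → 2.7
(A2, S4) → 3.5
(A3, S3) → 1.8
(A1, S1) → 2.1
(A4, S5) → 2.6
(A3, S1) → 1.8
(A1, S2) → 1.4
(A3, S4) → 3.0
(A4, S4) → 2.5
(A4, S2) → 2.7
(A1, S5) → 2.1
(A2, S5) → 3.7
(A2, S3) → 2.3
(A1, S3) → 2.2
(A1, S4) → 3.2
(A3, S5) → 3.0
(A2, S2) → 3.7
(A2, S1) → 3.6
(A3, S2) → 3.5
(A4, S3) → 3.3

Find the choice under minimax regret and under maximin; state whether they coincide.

minimax regret → A2; maximin → A4 (disagree)

Column bests: S1=3.6, S2=3.7, S3=3.3, S4=3.5, S5=3.7.
A1 regrets: 1.5, 2.3, 1.1, 0.3, 1.6 → max 2.3
A2 regrets: 0.0, 0.0, 1.0, 0.0, 0.0 → max 1.0
A3 regrets: 1.8, 0.2, 1.5, 0.5, 0.7 → max 1.8
A4 regrets: 0.9, 1.0, 0.0, 1.0, 1.1 → max 1.1
Smallest max regret = 1.0 → A2.
Row minima: A1=1.4, A2=2.3, A3=1.8, A4=2.5
Best worst-case = 2.5 → A4.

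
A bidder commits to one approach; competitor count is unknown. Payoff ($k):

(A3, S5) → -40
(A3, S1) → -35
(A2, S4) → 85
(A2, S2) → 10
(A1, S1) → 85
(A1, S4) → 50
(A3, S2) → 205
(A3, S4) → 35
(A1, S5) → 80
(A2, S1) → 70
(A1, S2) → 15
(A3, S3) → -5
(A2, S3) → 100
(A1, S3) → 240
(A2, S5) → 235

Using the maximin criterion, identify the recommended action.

A1

Row minima: A1=15, A2=10, A3=-40
Best worst-case = 15 → A1.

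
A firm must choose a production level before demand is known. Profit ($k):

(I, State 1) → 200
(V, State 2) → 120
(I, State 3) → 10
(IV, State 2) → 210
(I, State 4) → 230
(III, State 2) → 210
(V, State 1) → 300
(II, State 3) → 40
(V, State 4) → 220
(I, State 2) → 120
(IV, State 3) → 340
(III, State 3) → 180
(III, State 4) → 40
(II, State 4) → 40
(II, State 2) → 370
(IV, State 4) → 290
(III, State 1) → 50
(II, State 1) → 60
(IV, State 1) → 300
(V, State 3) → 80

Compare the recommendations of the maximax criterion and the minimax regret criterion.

Row maxima: I=230, II=370, III=210, IV=340, V=300
Best best-case = 370 → II.
Column bests: State 1=300, State 2=370, State 3=340, State 4=290.
I regrets: 100, 250, 330, 60 → max 330
II regrets: 240, 0, 300, 250 → max 300
III regrets: 250, 160, 160, 250 → max 250
IV regrets: 0, 160, 0, 0 → max 160
V regrets: 0, 250, 260, 70 → max 260
Smallest max regret = 160 → IV.

maximax → II; minimax regret → IV (disagree)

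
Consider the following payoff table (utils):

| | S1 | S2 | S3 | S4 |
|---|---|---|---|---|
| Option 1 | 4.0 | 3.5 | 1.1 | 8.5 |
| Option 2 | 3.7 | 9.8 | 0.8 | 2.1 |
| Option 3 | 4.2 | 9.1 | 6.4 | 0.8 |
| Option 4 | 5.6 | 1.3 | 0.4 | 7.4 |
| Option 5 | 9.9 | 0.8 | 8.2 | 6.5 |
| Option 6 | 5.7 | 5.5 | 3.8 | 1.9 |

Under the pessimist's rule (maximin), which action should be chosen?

Row minima: Option 1=1.1, Option 2=0.8, Option 3=0.8, Option 4=0.4, Option 5=0.8, Option 6=1.9
Best worst-case = 1.9 → Option 6.

Option 6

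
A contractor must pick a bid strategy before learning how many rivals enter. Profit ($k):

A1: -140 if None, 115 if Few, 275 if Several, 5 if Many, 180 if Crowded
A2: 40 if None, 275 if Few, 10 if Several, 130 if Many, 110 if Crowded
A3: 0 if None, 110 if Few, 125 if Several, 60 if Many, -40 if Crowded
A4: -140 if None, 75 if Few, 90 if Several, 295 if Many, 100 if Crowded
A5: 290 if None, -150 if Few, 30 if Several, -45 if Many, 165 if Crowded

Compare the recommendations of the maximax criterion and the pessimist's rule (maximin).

Row maxima: A1=275, A2=275, A3=125, A4=295, A5=290
Best best-case = 295 → A4.
Row minima: A1=-140, A2=10, A3=-40, A4=-140, A5=-150
Best worst-case = 10 → A2.

maximax → A4; maximin → A2 (disagree)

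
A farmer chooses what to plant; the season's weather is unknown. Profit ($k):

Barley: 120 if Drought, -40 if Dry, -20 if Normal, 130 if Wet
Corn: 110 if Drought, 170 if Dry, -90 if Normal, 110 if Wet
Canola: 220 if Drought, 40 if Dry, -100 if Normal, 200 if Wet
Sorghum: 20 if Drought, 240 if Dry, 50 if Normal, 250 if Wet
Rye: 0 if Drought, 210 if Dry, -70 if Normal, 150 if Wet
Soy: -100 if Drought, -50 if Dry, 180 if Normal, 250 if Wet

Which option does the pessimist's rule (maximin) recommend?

Sorghum

Row minima: Barley=-40, Corn=-90, Canola=-100, Sorghum=20, Rye=-70, Soy=-100
Best worst-case = 20 → Sorghum.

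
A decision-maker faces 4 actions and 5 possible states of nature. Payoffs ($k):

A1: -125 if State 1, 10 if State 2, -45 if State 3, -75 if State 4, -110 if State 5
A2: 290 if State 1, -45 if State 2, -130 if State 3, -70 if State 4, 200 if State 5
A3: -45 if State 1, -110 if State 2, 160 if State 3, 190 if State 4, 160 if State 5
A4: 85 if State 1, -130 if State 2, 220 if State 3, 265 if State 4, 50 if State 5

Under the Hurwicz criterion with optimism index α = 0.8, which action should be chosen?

A2

A1: 0.8·10 + 0.2·(-125) = -17
A2: 0.8·290 + 0.2·(-130) = 206
A3: 0.8·190 + 0.2·(-110) = 130
A4: 0.8·265 + 0.2·(-130) = 186
Highest Hurwicz score = 206 → A2.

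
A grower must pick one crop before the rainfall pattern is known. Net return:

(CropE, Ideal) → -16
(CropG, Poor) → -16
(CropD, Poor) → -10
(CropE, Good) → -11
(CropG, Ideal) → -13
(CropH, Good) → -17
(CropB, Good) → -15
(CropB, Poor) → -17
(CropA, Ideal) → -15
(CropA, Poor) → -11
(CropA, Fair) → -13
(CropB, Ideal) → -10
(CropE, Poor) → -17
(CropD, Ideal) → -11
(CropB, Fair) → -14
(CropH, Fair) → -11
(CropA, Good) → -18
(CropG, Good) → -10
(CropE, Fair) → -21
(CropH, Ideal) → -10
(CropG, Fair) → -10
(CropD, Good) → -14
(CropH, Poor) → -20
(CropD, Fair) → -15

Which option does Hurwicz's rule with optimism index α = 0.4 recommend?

CropD

CropG: 0.4·(-10) + 0.6·(-16) = -13.6
CropD: 0.4·(-10) + 0.6·(-15) = -13
CropH: 0.4·(-10) + 0.6·(-20) = -16
CropE: 0.4·(-11) + 0.6·(-21) = -17
CropA: 0.4·(-11) + 0.6·(-18) = -15.2
CropB: 0.4·(-10) + 0.6·(-17) = -14.2
Highest Hurwicz score = -13 → CropD.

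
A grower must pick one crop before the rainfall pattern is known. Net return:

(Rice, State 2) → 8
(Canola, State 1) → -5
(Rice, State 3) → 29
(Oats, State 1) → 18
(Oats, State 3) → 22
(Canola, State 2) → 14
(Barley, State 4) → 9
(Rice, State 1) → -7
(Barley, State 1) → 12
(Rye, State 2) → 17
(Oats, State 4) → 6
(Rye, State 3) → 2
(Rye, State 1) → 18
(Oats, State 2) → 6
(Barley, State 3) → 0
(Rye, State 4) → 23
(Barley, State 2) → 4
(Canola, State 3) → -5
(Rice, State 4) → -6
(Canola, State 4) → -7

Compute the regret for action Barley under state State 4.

Best payoff under State 4 is 23.
Regret = 23 − 9 = 14.

14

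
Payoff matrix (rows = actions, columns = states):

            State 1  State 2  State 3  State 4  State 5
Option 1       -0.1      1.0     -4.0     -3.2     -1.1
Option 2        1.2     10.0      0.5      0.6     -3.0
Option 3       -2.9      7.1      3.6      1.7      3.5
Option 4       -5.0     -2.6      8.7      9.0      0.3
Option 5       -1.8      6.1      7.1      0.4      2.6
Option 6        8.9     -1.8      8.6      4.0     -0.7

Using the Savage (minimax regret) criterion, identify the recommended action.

Column bests: State 1=8.9, State 2=10.0, State 3=8.7, State 4=9.0, State 5=3.5.
Option 1 regrets: 9.0, 9.0, 12.7, 12.2, 4.6 → max 12.7
Option 2 regrets: 7.7, 0.0, 8.2, 8.4, 6.5 → max 8.4
Option 3 regrets: 11.8, 2.9, 5.1, 7.3, 0.0 → max 11.8
Option 4 regrets: 13.9, 12.6, 0.0, 0.0, 3.2 → max 13.9
Option 5 regrets: 10.7, 3.9, 1.6, 8.6, 0.9 → max 10.7
Option 6 regrets: 0.0, 11.8, 0.1, 5.0, 4.2 → max 11.8
Smallest max regret = 8.4 → Option 2.

Option 2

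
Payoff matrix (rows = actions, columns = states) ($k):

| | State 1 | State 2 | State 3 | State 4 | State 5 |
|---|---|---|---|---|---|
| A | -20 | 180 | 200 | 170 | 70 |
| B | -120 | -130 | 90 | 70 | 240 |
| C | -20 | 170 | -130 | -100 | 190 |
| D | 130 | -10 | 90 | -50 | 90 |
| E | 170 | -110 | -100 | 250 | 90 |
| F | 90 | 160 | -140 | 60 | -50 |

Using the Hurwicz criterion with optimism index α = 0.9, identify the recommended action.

E

A: 0.9·200 + 0.1·(-20) = 178
B: 0.9·240 + 0.1·(-130) = 203
C: 0.9·190 + 0.1·(-130) = 158
D: 0.9·130 + 0.1·(-50) = 112
E: 0.9·250 + 0.1·(-110) = 214
F: 0.9·160 + 0.1·(-140) = 130
Highest Hurwicz score = 214 → E.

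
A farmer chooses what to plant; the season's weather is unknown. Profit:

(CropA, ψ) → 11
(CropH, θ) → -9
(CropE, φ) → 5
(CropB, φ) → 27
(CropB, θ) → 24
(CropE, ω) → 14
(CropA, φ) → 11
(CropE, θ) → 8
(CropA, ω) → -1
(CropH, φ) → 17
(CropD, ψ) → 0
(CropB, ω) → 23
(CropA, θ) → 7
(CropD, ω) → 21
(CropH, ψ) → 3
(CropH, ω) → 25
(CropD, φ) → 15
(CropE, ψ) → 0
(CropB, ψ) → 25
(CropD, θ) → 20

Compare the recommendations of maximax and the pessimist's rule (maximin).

maximax → CropB; maximin → CropB (agree)

Row maxima: CropA=11, CropB=27, CropD=21, CropE=14, CropH=25
Best best-case = 27 → CropB.
Row minima: CropA=-1, CropB=23, CropD=0, CropE=0, CropH=-9
Best worst-case = 23 → CropB.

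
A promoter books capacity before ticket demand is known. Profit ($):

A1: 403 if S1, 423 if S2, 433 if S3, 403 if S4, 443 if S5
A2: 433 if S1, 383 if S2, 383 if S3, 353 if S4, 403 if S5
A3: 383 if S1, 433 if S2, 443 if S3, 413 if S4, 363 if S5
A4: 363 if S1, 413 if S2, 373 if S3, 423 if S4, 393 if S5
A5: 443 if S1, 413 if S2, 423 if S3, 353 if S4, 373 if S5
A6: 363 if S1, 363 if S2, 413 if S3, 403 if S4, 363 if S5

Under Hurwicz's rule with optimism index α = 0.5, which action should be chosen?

A1

A1: 0.5·443 + 0.5·403 = 423
A2: 0.5·433 + 0.5·353 = 393
A3: 0.5·443 + 0.5·363 = 403
A4: 0.5·423 + 0.5·363 = 393
A5: 0.5·443 + 0.5·353 = 398
A6: 0.5·413 + 0.5·363 = 388
Highest Hurwicz score = 423 → A1.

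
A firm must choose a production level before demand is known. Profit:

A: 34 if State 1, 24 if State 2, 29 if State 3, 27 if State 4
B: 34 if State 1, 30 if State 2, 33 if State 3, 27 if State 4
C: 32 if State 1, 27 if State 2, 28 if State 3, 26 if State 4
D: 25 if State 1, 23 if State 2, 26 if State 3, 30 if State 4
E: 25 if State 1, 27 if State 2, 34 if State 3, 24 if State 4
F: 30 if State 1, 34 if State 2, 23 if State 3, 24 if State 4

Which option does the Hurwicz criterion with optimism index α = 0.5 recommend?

B

A: 0.5·34 + 0.5·24 = 29
B: 0.5·34 + 0.5·27 = 30.5
C: 0.5·32 + 0.5·26 = 29
D: 0.5·30 + 0.5·23 = 26.5
E: 0.5·34 + 0.5·24 = 29
F: 0.5·34 + 0.5·23 = 28.5
Highest Hurwicz score = 30.5 → B.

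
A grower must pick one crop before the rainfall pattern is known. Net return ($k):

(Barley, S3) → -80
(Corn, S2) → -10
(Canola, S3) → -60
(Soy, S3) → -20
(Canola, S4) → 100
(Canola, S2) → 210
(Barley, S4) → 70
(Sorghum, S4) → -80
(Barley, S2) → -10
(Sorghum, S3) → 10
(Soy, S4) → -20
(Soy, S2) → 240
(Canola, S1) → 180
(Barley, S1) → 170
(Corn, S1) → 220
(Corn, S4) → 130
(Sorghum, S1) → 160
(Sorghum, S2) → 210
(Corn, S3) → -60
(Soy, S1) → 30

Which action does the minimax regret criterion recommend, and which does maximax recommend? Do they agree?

Column bests: S1=220, S2=240, S3=10, S4=130.
Sorghum regrets: 60, 30, 0, 210 → max 210
Corn regrets: 0, 250, 70, 0 → max 250
Soy regrets: 190, 0, 30, 150 → max 190
Canola regrets: 40, 30, 70, 30 → max 70
Barley regrets: 50, 250, 90, 60 → max 250
Smallest max regret = 70 → Canola.
Row maxima: Sorghum=210, Corn=220, Soy=240, Canola=210, Barley=170
Best best-case = 240 → Soy.

minimax regret → Canola; maximax → Soy (disagree)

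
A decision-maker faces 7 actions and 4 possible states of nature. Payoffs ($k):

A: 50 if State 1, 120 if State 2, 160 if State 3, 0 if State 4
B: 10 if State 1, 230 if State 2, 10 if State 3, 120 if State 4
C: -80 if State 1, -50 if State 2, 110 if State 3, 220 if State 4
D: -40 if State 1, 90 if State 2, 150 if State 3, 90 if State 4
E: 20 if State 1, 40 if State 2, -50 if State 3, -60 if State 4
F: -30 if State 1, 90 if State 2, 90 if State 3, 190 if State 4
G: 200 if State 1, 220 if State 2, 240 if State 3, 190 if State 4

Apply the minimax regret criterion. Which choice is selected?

Column bests: State 1=200, State 2=230, State 3=240, State 4=220.
A regrets: 150, 110, 80, 220 → max 220
B regrets: 190, 0, 230, 100 → max 230
C regrets: 280, 280, 130, 0 → max 280
D regrets: 240, 140, 90, 130 → max 240
E regrets: 180, 190, 290, 280 → max 290
F regrets: 230, 140, 150, 30 → max 230
G regrets: 0, 10, 0, 30 → max 30
Smallest max regret = 30 → G.

G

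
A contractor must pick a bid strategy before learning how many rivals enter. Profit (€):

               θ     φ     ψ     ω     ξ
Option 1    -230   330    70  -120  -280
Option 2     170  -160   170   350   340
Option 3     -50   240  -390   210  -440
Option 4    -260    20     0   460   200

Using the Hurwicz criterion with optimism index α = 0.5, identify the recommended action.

Option 4

Option 1: 0.5·330 + 0.5·(-280) = 25
Option 2: 0.5·350 + 0.5·(-160) = 95
Option 3: 0.5·240 + 0.5·(-440) = -100
Option 4: 0.5·460 + 0.5·(-260) = 100
Highest Hurwicz score = 100 → Option 4.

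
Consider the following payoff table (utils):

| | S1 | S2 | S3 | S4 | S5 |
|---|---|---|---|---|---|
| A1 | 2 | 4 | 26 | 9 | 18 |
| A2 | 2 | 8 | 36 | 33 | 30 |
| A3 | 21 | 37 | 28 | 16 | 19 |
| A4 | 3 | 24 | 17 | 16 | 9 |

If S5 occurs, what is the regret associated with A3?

Best payoff under S5 is 30.
Regret = 30 − 19 = 11.

11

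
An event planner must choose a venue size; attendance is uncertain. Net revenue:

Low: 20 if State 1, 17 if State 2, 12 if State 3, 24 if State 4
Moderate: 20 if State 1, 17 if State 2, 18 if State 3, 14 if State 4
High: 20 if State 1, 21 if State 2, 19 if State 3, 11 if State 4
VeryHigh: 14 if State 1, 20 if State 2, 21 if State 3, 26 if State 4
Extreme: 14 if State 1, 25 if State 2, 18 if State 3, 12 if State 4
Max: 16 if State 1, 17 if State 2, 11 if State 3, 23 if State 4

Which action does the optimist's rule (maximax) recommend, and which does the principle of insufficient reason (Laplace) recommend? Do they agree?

Row maxima: Low=24, Moderate=20, High=21, VeryHigh=26, Extreme=25, Max=23
Best best-case = 26 → VeryHigh.
Row averages: Low=18.25, Moderate=17.25, High=17.75, VeryHigh=20.25, Extreme=17.25, Max=16.75
Highest average = 20.25 → VeryHigh.

maximax → VeryHigh; laplace → VeryHigh (agree)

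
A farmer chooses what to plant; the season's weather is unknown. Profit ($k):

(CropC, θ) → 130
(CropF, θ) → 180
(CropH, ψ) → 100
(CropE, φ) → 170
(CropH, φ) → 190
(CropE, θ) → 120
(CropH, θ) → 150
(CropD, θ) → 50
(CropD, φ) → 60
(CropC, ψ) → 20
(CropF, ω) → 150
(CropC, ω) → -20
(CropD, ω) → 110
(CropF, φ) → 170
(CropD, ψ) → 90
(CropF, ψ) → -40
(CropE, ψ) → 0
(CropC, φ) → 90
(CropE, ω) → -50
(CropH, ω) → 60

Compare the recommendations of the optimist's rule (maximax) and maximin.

maximax → CropH; maximin → CropH (agree)

Row maxima: CropC=130, CropD=110, CropH=190, CropF=180, CropE=170
Best best-case = 190 → CropH.
Row minima: CropC=-20, CropD=50, CropH=60, CropF=-40, CropE=-50
Best worst-case = 60 → CropH.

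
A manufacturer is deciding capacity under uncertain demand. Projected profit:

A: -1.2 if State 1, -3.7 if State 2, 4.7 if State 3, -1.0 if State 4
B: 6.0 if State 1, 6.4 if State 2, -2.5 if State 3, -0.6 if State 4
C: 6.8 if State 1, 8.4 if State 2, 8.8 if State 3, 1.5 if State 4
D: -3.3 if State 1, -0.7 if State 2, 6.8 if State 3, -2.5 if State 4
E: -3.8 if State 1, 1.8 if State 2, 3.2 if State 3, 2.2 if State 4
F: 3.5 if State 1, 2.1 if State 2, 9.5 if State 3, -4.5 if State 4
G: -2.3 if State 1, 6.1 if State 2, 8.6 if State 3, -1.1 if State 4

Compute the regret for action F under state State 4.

6.7

Best payoff under State 4 is 2.2.
Regret = 2.2 − (-4.5) = 6.7.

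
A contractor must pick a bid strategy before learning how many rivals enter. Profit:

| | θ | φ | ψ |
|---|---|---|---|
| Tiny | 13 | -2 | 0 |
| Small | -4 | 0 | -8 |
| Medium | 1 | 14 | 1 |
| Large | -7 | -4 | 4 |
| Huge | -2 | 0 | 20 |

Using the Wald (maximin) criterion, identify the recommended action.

Medium

Row minima: Tiny=-2, Small=-8, Medium=1, Large=-7, Huge=-2
Best worst-case = 1 → Medium.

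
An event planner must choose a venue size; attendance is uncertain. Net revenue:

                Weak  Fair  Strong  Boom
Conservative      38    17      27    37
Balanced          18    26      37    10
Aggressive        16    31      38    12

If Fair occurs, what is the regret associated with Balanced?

5

Best payoff under Fair is 31.
Regret = 31 − 26 = 5.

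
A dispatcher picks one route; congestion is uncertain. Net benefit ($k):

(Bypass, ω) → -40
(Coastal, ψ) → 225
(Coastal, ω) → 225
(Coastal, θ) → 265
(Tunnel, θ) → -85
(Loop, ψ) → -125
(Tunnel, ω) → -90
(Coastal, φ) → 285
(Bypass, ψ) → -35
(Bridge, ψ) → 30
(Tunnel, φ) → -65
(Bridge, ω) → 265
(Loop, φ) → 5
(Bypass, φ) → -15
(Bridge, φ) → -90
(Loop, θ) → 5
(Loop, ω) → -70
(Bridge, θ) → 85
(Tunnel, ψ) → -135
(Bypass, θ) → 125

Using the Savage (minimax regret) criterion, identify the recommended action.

Coastal

Column bests: θ=265, φ=285, ψ=225, ω=265.
Loop regrets: 260, 280, 350, 335 → max 350
Coastal regrets: 0, 0, 0, 40 → max 40
Tunnel regrets: 350, 350, 360, 355 → max 360
Bypass regrets: 140, 300, 260, 305 → max 305
Bridge regrets: 180, 375, 195, 0 → max 375
Smallest max regret = 40 → Coastal.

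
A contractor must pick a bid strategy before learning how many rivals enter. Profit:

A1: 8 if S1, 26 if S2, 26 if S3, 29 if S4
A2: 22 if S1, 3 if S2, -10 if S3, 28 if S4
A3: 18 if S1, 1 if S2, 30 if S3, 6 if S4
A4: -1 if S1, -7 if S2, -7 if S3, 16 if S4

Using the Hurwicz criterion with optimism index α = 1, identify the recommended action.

A3

A1: 1·29 + 0·8 = 29
A2: 1·28 + 0·(-10) = 28
A3: 1·30 + 0·1 = 30
A4: 1·16 + 0·(-7) = 16
Highest Hurwicz score = 30 → A3.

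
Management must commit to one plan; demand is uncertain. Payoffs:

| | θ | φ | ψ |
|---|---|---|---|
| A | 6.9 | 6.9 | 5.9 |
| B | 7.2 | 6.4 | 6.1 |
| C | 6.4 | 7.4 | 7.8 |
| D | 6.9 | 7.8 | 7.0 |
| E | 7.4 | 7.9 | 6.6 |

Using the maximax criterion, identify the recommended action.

Row maxima: A=6.9, B=7.2, C=7.8, D=7.8, E=7.9
Best best-case = 7.9 → E.

E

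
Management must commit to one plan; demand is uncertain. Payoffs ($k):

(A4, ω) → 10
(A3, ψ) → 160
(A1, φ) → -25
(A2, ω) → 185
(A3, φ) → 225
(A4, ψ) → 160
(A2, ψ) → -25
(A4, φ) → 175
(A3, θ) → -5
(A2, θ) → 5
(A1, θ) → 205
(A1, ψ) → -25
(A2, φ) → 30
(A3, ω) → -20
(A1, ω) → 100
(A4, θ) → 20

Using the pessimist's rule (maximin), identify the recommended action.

A4

Row minima: A1=-25, A2=-25, A3=-20, A4=10
Best worst-case = 10 → A4.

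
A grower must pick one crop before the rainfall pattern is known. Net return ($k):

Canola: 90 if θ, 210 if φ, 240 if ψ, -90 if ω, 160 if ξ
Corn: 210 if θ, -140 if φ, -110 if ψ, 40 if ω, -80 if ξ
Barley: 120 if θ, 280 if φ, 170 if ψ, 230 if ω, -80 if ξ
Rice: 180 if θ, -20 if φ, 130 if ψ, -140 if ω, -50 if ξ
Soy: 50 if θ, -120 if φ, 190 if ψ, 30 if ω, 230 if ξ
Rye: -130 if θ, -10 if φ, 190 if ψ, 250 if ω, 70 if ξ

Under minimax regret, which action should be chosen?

Barley

Column bests: θ=210, φ=280, ψ=240, ω=250, ξ=230.
Canola regrets: 120, 70, 0, 340, 70 → max 340
Corn regrets: 0, 420, 350, 210, 310 → max 420
Barley regrets: 90, 0, 70, 20, 310 → max 310
Rice regrets: 30, 300, 110, 390, 280 → max 390
Soy regrets: 160, 400, 50, 220, 0 → max 400
Rye regrets: 340, 290, 50, 0, 160 → max 340
Smallest max regret = 310 → Barley.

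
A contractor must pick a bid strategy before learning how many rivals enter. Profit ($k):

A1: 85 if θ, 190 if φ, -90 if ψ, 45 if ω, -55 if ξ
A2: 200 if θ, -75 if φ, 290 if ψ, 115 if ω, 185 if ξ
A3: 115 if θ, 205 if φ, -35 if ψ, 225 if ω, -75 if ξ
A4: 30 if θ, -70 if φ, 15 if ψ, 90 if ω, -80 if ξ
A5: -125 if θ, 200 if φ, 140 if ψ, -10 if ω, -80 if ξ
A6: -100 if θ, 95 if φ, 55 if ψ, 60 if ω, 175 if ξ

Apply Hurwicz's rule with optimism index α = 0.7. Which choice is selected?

A1: 0.7·190 + 0.3·(-90) = 106
A2: 0.7·290 + 0.3·(-75) = 180.5
A3: 0.7·225 + 0.3·(-75) = 135
A4: 0.7·90 + 0.3·(-80) = 39
A5: 0.7·200 + 0.3·(-125) = 102.5
A6: 0.7·175 + 0.3·(-100) = 92.5
Highest Hurwicz score = 180.5 → A2.

A2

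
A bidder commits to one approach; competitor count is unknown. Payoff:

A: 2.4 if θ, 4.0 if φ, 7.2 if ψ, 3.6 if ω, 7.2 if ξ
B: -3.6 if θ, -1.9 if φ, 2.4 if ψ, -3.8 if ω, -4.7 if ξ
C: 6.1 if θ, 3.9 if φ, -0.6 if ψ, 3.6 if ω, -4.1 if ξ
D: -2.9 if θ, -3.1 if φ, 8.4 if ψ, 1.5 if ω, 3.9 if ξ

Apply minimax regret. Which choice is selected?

A

Column bests: θ=6.1, φ=4.0, ψ=8.4, ω=3.6, ξ=7.2.
A regrets: 3.7, 0.0, 1.2, 0.0, 0.0 → max 3.7
B regrets: 9.7, 5.9, 6.0, 7.4, 11.9 → max 11.9
C regrets: 0.0, 0.1, 9.0, 0.0, 11.3 → max 11.3
D regrets: 9.0, 7.1, 0.0, 2.1, 3.3 → max 9.0
Smallest max regret = 3.7 → A.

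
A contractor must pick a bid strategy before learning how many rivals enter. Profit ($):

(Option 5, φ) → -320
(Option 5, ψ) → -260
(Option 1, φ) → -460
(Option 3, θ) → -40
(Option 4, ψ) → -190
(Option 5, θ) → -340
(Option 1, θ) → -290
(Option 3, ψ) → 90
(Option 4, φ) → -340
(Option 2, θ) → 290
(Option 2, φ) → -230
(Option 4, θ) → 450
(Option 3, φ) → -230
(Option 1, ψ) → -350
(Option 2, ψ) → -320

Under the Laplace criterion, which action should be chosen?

Option 4

Row averages: Option 1=-1100/3, Option 2=-260/3, Option 3=-60, Option 4=-80/3, Option 5=-920/3
Highest average = -80/3 → Option 4.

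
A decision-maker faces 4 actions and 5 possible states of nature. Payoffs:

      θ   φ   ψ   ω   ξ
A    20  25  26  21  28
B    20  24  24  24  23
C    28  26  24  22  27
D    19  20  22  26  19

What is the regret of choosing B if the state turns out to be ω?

2

Best payoff under ω is 26.
Regret = 26 − 24 = 2.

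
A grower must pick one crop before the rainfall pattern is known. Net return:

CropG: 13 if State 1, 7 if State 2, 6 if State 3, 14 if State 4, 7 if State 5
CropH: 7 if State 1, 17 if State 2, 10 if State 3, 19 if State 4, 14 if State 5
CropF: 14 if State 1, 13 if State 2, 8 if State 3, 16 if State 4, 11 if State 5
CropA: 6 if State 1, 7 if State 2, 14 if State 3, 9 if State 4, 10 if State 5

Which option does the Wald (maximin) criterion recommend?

Row minima: CropG=6, CropH=7, CropF=8, CropA=6
Best worst-case = 8 → CropF.

CropF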